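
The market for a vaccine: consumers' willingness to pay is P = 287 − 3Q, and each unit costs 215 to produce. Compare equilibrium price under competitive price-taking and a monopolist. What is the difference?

Competitive firms price at marginal cost: P = 215, giving Q = 24.
The monopolist equates marginal revenue to marginal cost: 287 − 6Q = 215, so Q = 12. From demand, P = 251.
Change in equilibrium price: 251 − 215 = 36.

P rises by 36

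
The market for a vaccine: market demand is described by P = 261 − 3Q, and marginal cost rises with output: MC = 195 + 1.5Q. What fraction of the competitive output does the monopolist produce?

Q_m/Q_c = 0.6

Monopoly sets MR = MC: 261 − 6Q = 195 + 1.5Q ⇒ Q = 8.8, P = 261 − 3·8.8 = 234.6.
Competitive equilibrium sets price equal to marginal cost: 261 − 3Q = 195 + 1.5Q, so Q = 44/3 and P = 217.
Ratio Q_m/Q_c = 8.8/(44/3) = 0.6.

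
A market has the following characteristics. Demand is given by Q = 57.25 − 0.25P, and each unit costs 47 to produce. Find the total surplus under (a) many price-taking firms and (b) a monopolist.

Competition: TS = 4140.5; Monopoly: TS = 3105.375

Inverting demand: P = 229 − 4Q.
Under competition P = MC = 47, so Q = (229 − 47)/4 = 45.5.
CS = ½·(229 − 47)·45.5 = 4140.5; PS = (47 − 47)·45.5 = 0; TS = 4140.5.
Monopoly sets MR = MC: 229 − 8Q = 47 ⇒ Q = 22.75, P = 229 − 4·22.75 = 138.
CS = ½·(229 − 138)·22.75 = 1035.125; PS = (138 − 47)·22.75 = 2070.25; TS = 3105.375.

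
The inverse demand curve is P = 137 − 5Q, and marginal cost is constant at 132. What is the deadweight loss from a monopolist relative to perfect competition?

Perfect competition: P = MC = 132, so 137 − 5Q = 132 and Q = 1.
The monopolist equates marginal revenue to marginal cost: 137 − 10Q = 132, so Q = 0.5. From demand, P = 134.5.
DWL is the triangle between Q = 0.5 and Q = 1: ½·(1 − 0.5)·(134.5 − 132) = 0.625.

DWL = 0.625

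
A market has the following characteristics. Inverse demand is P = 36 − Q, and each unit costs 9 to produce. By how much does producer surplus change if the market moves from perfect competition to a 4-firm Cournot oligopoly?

Perfect competition: P = MC = 9, so 36 − Q = 9 and Q = 27.
PS = (9 − 9)·27 = 0.
Cournot with 4 identical firms: the symmetric best-response condition is 36 − 5q = 9. Each firm produces q = 5.4, total output Q = 21.6, price P = 14.4.
PS = (14.4 − 9)·21.6 = 116.64.
Change in producer surplus: 116.64 − 0 = 116.64.

PS rises by 116.64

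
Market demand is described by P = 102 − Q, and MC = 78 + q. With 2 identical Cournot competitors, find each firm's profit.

π_i = 54

Cournot with 2 identical firms: the symmetric best-response condition is 102 − 3q = 78 + q. Each firm produces q = 6, total output Q = 12, price P = 90.
Each firm's profit = 90·6 − (78·6 + ½·1·6²) = 54.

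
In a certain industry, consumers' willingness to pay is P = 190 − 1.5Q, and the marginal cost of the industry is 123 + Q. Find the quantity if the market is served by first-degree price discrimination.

Q = 26.8

With perfect price discrimination, output is the efficient level Q = 26.8 (where demand meets MC), but every buyer pays their willingness to pay: CS = 0 and PS = total surplus.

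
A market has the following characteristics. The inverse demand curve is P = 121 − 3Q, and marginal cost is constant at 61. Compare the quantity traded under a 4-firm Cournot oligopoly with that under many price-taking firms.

Cournot: Q = 16; Competition: Q = 20

Cournot with 4 identical firms: the symmetric best-response condition is 121 − 15q = 61. Each firm produces q = 4, total output Q = 16, price P = 73.
Perfect competition: P = MC = 61, so 121 − 3Q = 61 and Q = 20.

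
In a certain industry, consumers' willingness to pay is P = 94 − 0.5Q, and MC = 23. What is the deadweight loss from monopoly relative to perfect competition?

Perfect competition: P = MC = 23, so 94 − 0.5Q = 23 and Q = 142.
Monopoly sets MR = MC: 94 − Q = 23 ⇒ Q = 71, P = 94 − 0.5·71 = 58.5.
DWL is the triangle between Q = 71 and Q = 142: ½·(142 − 71)·(58.5 − 23) = 1260.25.

DWL = 1260.25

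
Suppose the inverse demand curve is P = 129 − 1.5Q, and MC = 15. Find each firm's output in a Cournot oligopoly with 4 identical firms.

q_i = 15.2

With 4 symmetric Cournot firms, each firm's FOC gives 129 − 7.5q = 15, so q = 15.2, Q = 4·15.2 = 60.8, and P = 37.8.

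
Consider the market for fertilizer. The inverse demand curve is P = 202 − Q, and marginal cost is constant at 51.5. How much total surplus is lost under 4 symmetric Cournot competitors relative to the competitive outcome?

Competitive firms price at marginal cost: P = 51.5, giving Q = 150.5.
With 4 symmetric Cournot firms, each firm's FOC gives 202 − 5q = 51.5, so q = 30.1, Q = 4·30.1 = 120.4, and P = 81.6.
DWL is the triangle between Q = 120.4 and Q = 150.5: ½·(150.5 − 120.4)·(81.6 − 51.5) = 453.005.

DWL = 453.005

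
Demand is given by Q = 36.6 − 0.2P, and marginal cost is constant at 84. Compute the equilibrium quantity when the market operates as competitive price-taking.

Inverting demand: P = 183 − 5Q.
Perfect competition: P = MC = 84, so 183 − 5Q = 84 and Q = 19.8.

Q = 19.8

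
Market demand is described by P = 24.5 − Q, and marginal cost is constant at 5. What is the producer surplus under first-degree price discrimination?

With perfect price discrimination, output is the efficient level Q = 19.5 (where demand meets MC), but every buyer pays their willingness to pay: CS = 0 and PS = total surplus.
PS = ½·(24.5 − 5)·19.5 = 190.125.

PS = 190.125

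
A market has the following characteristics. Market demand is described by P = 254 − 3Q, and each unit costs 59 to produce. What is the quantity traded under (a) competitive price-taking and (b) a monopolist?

Competition: Q = 65; Monopoly: Q = 32.5

Under competition P = MC = 59, so Q = (254 − 59)/3 = 65.
Monopoly sets MR = MC: 254 − 6Q = 59 ⇒ Q = 32.5, P = 254 − 3·32.5 = 156.5.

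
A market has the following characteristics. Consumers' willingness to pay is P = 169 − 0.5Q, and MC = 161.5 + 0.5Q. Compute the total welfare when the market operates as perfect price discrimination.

Under first-degree price discrimination the firm charges each unit its demand price and produces up to where P = MC, i.e. Q = 7.5. Consumer surplus is zero; producer surplus equals total surplus.
TS = 28.125 (equal to competitive TS).

TS = 28.125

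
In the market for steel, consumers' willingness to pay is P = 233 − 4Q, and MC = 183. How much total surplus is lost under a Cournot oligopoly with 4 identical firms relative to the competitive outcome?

DWL = 12.5

Under competition P = MC = 183, so Q = (233 − 183)/4 = 12.5.
In a 4-firm Cournot equilibrium, symmetry and the first-order condition give q = (233 − 183)/(20) = 2.5. So Q = 10 and P = 193.
DWL is the triangle between Q = 10 and Q = 12.5: ½·(12.5 − 10)·(193 − 183) = 12.5.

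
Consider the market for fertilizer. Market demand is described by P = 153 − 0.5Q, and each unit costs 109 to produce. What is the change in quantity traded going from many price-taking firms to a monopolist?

Q falls by 44

Under competition P = MC = 109, so Q = (153 − 109)/0.5 = 88.
Monopoly sets MR = MC: 153 − Q = 109 ⇒ Q = 44, P = 153 − 0.5·44 = 131.
Change in quantity traded: 44 − 88 = −44.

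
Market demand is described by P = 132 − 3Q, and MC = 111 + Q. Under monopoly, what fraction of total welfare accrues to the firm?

PS/TS = 0.7

A monopolist chooses Q where MR = MC. MR = 132 − 6Q; setting this equal to 111 + Q gives Q = 3 and P = 123.
CS = ½·(132 − 123)·3 = 13.5.
PS = P·Q − VC(Q) = 123·3 − (111·3 + ½·1·3²) = 31.5.
Share captured = PS/TS = 31.5/45 = 0.7.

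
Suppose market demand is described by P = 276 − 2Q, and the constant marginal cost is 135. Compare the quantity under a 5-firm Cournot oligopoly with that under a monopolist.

With 5 symmetric Cournot firms, each firm's FOC gives 276 − 12q = 135, so q = 11.75, Q = 5·11.75 = 58.75, and P = 158.5.
The monopolist equates marginal revenue to marginal cost: 276 − 4Q = 135, so Q = 35.25. From demand, P = 205.5.

Cournot: Q = 58.75; Monopoly: Q = 35.25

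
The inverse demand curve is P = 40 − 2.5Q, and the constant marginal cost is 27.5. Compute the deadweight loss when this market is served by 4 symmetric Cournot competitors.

DWL = 1.25

Competitive firms price at marginal cost: P = 27.5, giving Q = 5.
With 4 symmetric Cournot firms, each firm's FOC gives 40 − 12.5q = 27.5, so q = 1, Q = 4·1 = 4, and P = 30.
DWL is the triangle between Q = 4 and Q = 5: ½·(5 − 4)·(30 − 27.5) = 1.25.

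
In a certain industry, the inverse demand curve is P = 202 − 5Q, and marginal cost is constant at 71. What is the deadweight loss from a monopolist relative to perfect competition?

DWL = 429.025

Competitive firms price at marginal cost: P = 71, giving Q = 26.2.
Monopoly sets MR = MC: 202 − 10Q = 71 ⇒ Q = 13.1, P = 202 − 5·13.1 = 136.5.
DWL is the triangle between Q = 13.1 and Q = 26.2: ½·(26.2 − 13.1)·(136.5 − 71) = 429.025.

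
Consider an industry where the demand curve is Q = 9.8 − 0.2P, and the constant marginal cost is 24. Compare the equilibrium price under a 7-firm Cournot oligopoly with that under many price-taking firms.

Cournot: P = 27.125; Competition: P = 24

Inverting demand: P = 49 − 5Q.
In a 7-firm Cournot equilibrium, symmetry and the first-order condition give q = (49 − 24)/(40) = 0.625. So Q = 4.375 and P = 27.125.
Under competition P = MC = 24, so Q = (49 − 24)/5 = 5.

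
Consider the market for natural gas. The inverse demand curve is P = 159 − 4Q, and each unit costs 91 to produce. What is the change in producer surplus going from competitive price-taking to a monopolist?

Competitive firms price at marginal cost: P = 91, giving Q = 17.
PS = (91 − 91)·17 = 0.
A monopolist chooses Q where MR = MC. MR = 159 − 8Q; setting this equal to 91 gives Q = 8.5 and P = 125.
PS = (125 − 91)·8.5 = 289.
Change in producer surplus: 289 − 0 = 289.

Producer surplus rises by 289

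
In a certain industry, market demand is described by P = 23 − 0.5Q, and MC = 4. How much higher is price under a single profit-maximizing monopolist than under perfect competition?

P rises by 9.5

Perfect competition: P = MC = 4, so 23 − 0.5Q = 4 and Q = 38.
A monopolist chooses Q where MR = MC. MR = 23 − Q; setting this equal to 4 gives Q = 19 and P = 13.5.
Change in price: 13.5 − 4 = 9.5.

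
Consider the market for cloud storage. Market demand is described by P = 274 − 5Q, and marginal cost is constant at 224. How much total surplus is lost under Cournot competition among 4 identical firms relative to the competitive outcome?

Under competition P = MC = 224, so Q = (274 − 224)/5 = 10.
In a 4-firm Cournot equilibrium, symmetry and the first-order condition give q = (274 − 224)/(25) = 2. So Q = 8 and P = 234.
DWL is the triangle between Q = 8 and Q = 10: ½·(10 − 8)·(234 − 224) = 10.

DWL = 10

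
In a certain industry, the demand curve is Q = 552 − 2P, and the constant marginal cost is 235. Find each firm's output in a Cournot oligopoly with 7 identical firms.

Inverting demand: P = 276 − 0.5Q.
With 7 symmetric Cournot firms, each firm's FOC gives 276 − 4q = 235, so q = 10.25, Q = 7·10.25 = 71.75, and P = 240.125.

q_i = 10.25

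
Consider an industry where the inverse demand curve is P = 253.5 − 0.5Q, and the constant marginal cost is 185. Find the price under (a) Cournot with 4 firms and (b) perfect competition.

Cournot with 4 identical firms: the symmetric best-response condition is 253.5 − 2.5q = 185. Each firm produces q = 27.4, total output Q = 109.6, price P = 198.7.
Competitive firms price at marginal cost: P = 185, giving Q = 137.

Cournot: P = 198.7; Competition: P = 185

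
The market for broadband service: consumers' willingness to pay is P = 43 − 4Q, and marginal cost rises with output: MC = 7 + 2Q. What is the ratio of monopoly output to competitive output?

A monopolist chooses Q where MR = MC. MR = 43 − 8Q; setting this equal to 7 + 2Q gives Q = 3.6 and P = 28.6.
Under competition P = MC: 43 − 4Q = 7 + 2Q ⇒ Q = 6, P = 19.
Ratio Q_m/Q_c = 3.6/6 = 0.6.

Q_m/Q_c = 0.6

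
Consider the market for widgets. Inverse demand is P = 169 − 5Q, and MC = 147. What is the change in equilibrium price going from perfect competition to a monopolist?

Competitive firms price at marginal cost: P = 147, giving Q = 4.4.
Monopoly sets MR = MC: 169 − 10Q = 147 ⇒ Q = 2.2, P = 169 − 5·2.2 = 158.
Change in equilibrium price: 158 − 147 = 11.

Equilibrium price rises by 11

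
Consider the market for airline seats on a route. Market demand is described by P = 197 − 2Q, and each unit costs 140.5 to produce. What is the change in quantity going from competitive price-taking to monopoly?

Perfect competition: P = MC = 140.5, so 197 − 2Q = 140.5 and Q = 28.25.
The monopolist equates marginal revenue to marginal cost: 197 − 4Q = 140.5, so Q = 14.125. From demand, P = 168.75.
Change in quantity: 14.125 − 28.25 = −14.125.

Quantity falls by 14.125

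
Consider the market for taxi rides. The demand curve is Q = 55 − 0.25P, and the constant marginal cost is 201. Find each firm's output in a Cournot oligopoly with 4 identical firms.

q_i = 0.95

Inverting demand: P = 220 − 4Q.
In a 4-firm Cournot equilibrium, symmetry and the first-order condition give q = (220 − 201)/(20) = 0.95. So Q = 3.8 and P = 204.8.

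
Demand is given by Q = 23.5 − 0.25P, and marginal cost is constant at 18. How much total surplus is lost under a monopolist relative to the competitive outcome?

Inverting demand: P = 94 − 4Q.
Under competition P = MC = 18, so Q = (94 − 18)/4 = 19.
The monopolist equates marginal revenue to marginal cost: 94 − 8Q = 18, so Q = 9.5. From demand, P = 56.
DWL is the triangle between Q = 9.5 and Q = 19: ½·(19 − 9.5)·(56 − 18) = 180.5.

DWL = 180.5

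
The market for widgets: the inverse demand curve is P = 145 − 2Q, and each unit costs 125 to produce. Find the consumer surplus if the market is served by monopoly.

CS = 25

A monopolist chooses Q where MR = MC. MR = 145 − 4Q; setting this equal to 125 gives Q = 5 and P = 135.
CS = ½·(145 − 135)·5 = 25.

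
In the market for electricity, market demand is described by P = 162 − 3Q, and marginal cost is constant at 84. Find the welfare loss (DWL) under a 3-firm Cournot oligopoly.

Competitive firms price at marginal cost: P = 84, giving Q = 26.
With 3 symmetric Cournot firms, each firm's FOC gives 162 − 12q = 84, so q = 6.5, Q = 3·6.5 = 19.5, and P = 103.5.
DWL is the triangle between Q = 19.5 and Q = 26: ½·(26 − 19.5)·(103.5 − 84) = 63.375.

DWL = 63.375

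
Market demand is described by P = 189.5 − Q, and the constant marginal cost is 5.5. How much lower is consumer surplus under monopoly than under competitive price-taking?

CS falls by 12696

Competitive firms price at marginal cost: P = 5.5, giving Q = 184.
CS = ½·(189.5 − 5.5)·184 = 16928.
The monopolist equates marginal revenue to marginal cost: 189.5 − 2Q = 5.5, so Q = 92. From demand, P = 97.5.
CS = ½·(189.5 − 97.5)·92 = 4232.
Change in consumer surplus: 4232 − 16928 = −12696.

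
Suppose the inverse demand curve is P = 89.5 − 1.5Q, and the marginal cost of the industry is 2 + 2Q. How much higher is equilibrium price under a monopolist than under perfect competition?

Competitive equilibrium sets price equal to marginal cost: 89.5 − 1.5Q = 2 + 2Q, so Q = 25 and P = 52.
The monopolist equates marginal revenue to marginal cost: 89.5 − 3Q = 2 + 2Q, so Q = 17.5. From demand, P = 63.25.
Change in equilibrium price: 63.25 − 52 = 11.25.

Equilibrium price rises by 11.25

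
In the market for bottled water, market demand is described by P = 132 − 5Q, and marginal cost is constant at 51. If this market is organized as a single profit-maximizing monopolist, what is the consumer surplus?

A monopolist chooses Q where MR = MC. MR = 132 − 10Q; setting this equal to 51 gives Q = 8.1 and P = 91.5.
CS = ½·(132 − 91.5)·8.1 = 164.025.

CS = 164.025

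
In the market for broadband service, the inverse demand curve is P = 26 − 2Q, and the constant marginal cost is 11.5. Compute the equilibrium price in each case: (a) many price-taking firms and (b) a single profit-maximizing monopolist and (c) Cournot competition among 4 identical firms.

Perfect competition: P = MC = 11.5, so 26 − 2Q = 11.5 and Q = 7.25.
Monopoly sets MR = MC: 26 − 4Q = 11.5 ⇒ Q = 3.625, P = 26 − 2·3.625 = 18.75.
With 4 symmetric Cournot firms, each firm's FOC gives 26 − 10q = 11.5, so q = 1.45, Q = 4·1.45 = 5.8, and P = 14.4.

Competition: P = 11.5; Monopoly: P = 18.75; Cournot: P = 14.4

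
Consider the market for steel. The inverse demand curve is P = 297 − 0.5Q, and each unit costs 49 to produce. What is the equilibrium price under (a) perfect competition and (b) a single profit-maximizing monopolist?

Competition: P = 49; Monopoly: P = 173

Competitive firms price at marginal cost: P = 49, giving Q = 496.
Monopoly sets MR = MC: 297 − Q = 49 ⇒ Q = 248, P = 297 − 0.5·248 = 173.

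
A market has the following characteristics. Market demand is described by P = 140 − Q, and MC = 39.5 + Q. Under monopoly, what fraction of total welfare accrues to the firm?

PS/TS = 0.75

The monopolist equates marginal revenue to marginal cost: 140 − 2Q = 39.5 + Q, so Q = 33.5. From demand, P = 106.5.
CS = ½·(140 − 106.5)·33.5 = 561.125.
PS = P·Q − VC(Q) = 106.5·33.5 − (39.5·33.5 + ½·1·33.5²) = 1683.375.
Share captured = PS/TS = 1683.375/2244.5 = 0.75.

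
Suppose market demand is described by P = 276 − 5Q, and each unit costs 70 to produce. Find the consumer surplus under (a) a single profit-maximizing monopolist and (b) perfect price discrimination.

Monopoly sets MR = MC: 276 − 10Q = 70 ⇒ Q = 20.6, P = 276 − 5·20.6 = 173.
CS = ½·(276 − 173)·20.6 = 1060.9.
With perfect price discrimination, output is the efficient level Q = 41.2 (where demand meets MC), but every buyer pays their willingness to pay: CS = 0 and PS = total surplus.
CS = 0.

Monopoly: CS = 1060.9; Perfect PD: CS = 0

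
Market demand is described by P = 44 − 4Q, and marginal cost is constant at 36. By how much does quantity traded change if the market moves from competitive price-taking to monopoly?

Perfect competition: P = MC = 36, so 44 − 4Q = 36 and Q = 2.
The monopolist equates marginal revenue to marginal cost: 44 − 8Q = 36, so Q = 1. From demand, P = 40.
Change in quantity traded: 1 − 2 = −1.

Q falls by 1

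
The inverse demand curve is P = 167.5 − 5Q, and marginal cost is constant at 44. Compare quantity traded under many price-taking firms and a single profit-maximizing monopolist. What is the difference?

Quantity traded falls by 12.35

Perfect competition: P = MC = 44, so 167.5 − 5Q = 44 and Q = 24.7.
The monopolist equates marginal revenue to marginal cost: 167.5 − 10Q = 44, so Q = 12.35. From demand, P = 105.75.
Change in quantity traded: 12.35 − 24.7 = −12.35.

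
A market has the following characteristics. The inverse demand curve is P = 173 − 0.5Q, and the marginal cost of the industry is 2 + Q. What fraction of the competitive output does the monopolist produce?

Q_m/Q_c = 0.75

Monopoly sets MR = MC: 173 − Q = 2 + Q ⇒ Q = 85.5, P = 173 − 0.5·85.5 = 130.25.
Under competition P = MC: 173 − 0.5Q = 2 + Q ⇒ Q = 114, P = 116.
Ratio Q_m/Q_c = 85.5/114 = 0.75.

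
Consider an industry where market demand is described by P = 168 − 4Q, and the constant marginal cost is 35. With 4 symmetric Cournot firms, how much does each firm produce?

Cournot with 4 identical firms: the symmetric best-response condition is 168 − 20q = 35. Each firm produces q = 6.65, total output Q = 26.6, price P = 61.6.

q_i = 6.65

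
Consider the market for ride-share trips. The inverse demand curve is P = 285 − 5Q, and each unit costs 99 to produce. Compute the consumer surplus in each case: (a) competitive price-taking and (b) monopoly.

Perfect competition: P = MC = 99, so 285 − 5Q = 99 and Q = 37.2.
CS = ½·(285 − 99)·37.2 = 3459.6.
Monopoly sets MR = MC: 285 − 10Q = 99 ⇒ Q = 18.6, P = 285 − 5·18.6 = 192.
CS = ½·(285 − 192)·18.6 = 864.9.

Competition: CS = 3459.6; Monopoly: CS = 864.9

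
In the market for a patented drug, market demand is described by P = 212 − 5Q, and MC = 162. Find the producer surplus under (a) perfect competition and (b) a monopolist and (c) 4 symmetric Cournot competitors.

Competition: PS = 0; Monopoly: PS = 125; Cournot: PS = 80

Competitive firms price at marginal cost: P = 162, giving Q = 10.
PS = (162 − 162)·10 = 0.
A monopolist chooses Q where MR = MC. MR = 212 − 10Q; setting this equal to 162 gives Q = 5 and P = 187.
PS = (187 − 162)·5 = 125.
With 4 symmetric Cournot firms, each firm's FOC gives 212 − 25q = 162, so q = 2, Q = 4·2 = 8, and P = 172.
PS = (172 − 162)·8 = 80.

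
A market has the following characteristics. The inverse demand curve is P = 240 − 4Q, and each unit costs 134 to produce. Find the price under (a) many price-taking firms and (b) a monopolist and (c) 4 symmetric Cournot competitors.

Under competition P = MC = 134, so Q = (240 − 134)/4 = 26.5.
Monopoly sets MR = MC: 240 − 8Q = 134 ⇒ Q = 13.25, P = 240 − 4·13.25 = 187.
Cournot with 4 identical firms: the symmetric best-response condition is 240 − 20q = 134. Each firm produces q = 5.3, total output Q = 21.2, price P = 155.2.

Competition: P = 134; Monopoly: P = 187; Cournot: P = 155.2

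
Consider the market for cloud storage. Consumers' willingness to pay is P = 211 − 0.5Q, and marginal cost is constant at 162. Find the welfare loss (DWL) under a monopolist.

DWL = 600.25

Competitive firms price at marginal cost: P = 162, giving Q = 98.
A monopolist chooses Q where MR = MC. MR = 211 − Q; setting this equal to 162 gives Q = 49 and P = 186.5.
DWL is the triangle between Q = 49 and Q = 98: ½·(98 − 49)·(186.5 − 162) = 600.25.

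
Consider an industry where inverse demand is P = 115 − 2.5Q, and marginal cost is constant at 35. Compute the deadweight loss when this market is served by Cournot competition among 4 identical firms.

Competitive firms price at marginal cost: P = 35, giving Q = 32.
Cournot with 4 identical firms: the symmetric best-response condition is 115 − 12.5q = 35. Each firm produces q = 6.4, total output Q = 25.6, price P = 51.
DWL is the triangle between Q = 25.6 and Q = 32: ½·(32 − 25.6)·(51 − 35) = 51.2.

DWL = 51.2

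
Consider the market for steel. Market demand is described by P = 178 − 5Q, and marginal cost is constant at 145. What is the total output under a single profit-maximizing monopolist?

Q = 3.3

Monopoly sets MR = MC: 178 − 10Q = 145 ⇒ Q = 3.3, P = 178 − 5·3.3 = 161.5.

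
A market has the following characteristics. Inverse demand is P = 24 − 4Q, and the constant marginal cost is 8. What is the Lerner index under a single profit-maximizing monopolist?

Lerner index = 0.5

The monopolist equates marginal revenue to marginal cost: 24 − 8Q = 8, so Q = 2. From demand, P = 16.
Lerner index = (P − MC)/P = (16 − 8)/16 = 0.5.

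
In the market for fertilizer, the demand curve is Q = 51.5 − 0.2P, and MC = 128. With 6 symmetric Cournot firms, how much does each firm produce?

q_i = 3.7

Inverting demand: P = 257.5 − 5Q.
Cournot with 6 identical firms: the symmetric best-response condition is 257.5 − 35q = 128. Each firm produces q = 3.7, total output Q = 22.2, price P = 146.5.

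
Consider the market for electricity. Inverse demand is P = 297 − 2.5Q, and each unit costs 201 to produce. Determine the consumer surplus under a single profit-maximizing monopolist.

A monopolist chooses Q where MR = MC. MR = 297 − 5Q; setting this equal to 201 gives Q = 19.2 and P = 249.
CS = ½·(297 − 249)·19.2 = 460.8.

CS = 460.8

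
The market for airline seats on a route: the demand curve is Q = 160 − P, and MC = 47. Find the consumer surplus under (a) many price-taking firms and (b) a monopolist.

Inverting demand: P = 160 − Q.
Under competition P = MC = 47, so Q = (160 − 47)/1 = 113.
CS = ½·(160 − 47)·113 = 6384.5.
The monopolist equates marginal revenue to marginal cost: 160 − 2Q = 47, so Q = 56.5. From demand, P = 103.5.
CS = ½·(160 − 103.5)·56.5 = 1596.125.

Competition: CS = 6384.5; Monopoly: CS = 1596.125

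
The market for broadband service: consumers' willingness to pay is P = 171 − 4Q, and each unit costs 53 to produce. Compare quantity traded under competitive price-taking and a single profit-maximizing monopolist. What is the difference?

Under competition P = MC = 53, so Q = (171 − 53)/4 = 29.5.
A monopolist chooses Q where MR = MC. MR = 171 − 8Q; setting this equal to 53 gives Q = 14.75 and P = 112.
Change in quantity traded: 14.75 − 29.5 = −14.75.

Q falls by 14.75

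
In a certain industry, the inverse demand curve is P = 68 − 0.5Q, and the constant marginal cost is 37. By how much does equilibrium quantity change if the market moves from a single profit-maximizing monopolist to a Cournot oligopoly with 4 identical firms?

The monopolist equates marginal revenue to marginal cost: 68 − Q = 37, so Q = 31. From demand, P = 52.5.
In a 4-firm Cournot equilibrium, symmetry and the first-order condition give q = (68 − 37)/(2.5) = 12.4. So Q = 49.6 and P = 43.2.
Change in equilibrium quantity: 49.6 − 31 = 18.6.

Q rises by 18.6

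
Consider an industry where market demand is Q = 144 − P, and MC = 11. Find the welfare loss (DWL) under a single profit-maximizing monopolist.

Inverting demand: P = 144 − Q.
Under competition P = MC = 11, so Q = (144 − 11)/1 = 133.
A monopolist chooses Q where MR = MC. MR = 144 − 2Q; setting this equal to 11 gives Q = 66.5 and P = 77.5.
DWL is the triangle between Q = 66.5 and Q = 133: ½·(133 − 66.5)·(77.5 − 11) = 2211.125.

DWL = 2211.125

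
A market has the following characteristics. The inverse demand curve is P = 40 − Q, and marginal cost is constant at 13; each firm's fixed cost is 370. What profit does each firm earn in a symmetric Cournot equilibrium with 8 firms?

Cournot with 8 identical firms: the symmetric best-response condition is 40 − 9q = 13. Each firm produces q = 3, total output Q = 24, price P = 16.
Each firm's profit = (16 − 13)·3 − 370 = −361.

π_i = −361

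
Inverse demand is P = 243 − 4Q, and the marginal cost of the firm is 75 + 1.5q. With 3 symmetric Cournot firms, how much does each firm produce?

q_i = 9.6

In a 3-firm Cournot equilibrium, symmetry and the first-order condition give q = (243 − 75)/(17.5) = 9.6. So Q = 28.8 and P = 127.8.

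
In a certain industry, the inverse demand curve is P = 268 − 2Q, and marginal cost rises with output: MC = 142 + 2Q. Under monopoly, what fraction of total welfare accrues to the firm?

Monopoly sets MR = MC: 268 − 4Q = 142 + 2Q ⇒ Q = 21, P = 268 − 2·21 = 226.
CS = ½·(268 − 226)·21 = 441.
PS = P·Q − VC(Q) = 226·21 − (142·21 + ½·2·21²) = 1323.
Share captured = PS/TS = 1323/1764 = 0.75.

PS/TS = 0.75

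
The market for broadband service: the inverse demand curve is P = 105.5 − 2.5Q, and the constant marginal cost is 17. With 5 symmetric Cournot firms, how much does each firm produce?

In a 5-firm Cournot equilibrium, symmetry and the first-order condition give q = (105.5 − 17)/(15) = 5.9. So Q = 29.5 and P = 31.75.

q_i = 5.9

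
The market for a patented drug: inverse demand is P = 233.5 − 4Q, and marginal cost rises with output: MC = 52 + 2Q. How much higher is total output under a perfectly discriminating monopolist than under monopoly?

The monopolist equates marginal revenue to marginal cost: 233.5 − 8Q = 52 + 2Q, so Q = 18.15. From demand, P = 160.9.
Under first-degree price discrimination the firm charges each unit its demand price and produces up to where P = MC, i.e. Q = 30.25. Consumer surplus is zero; producer surplus equals total surplus.
Change in total output: 30.25 − 18.15 = 12.1.

Q rises by 12.1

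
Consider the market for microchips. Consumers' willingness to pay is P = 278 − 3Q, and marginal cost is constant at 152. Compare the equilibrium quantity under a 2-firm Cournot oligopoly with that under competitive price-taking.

With 2 symmetric Cournot firms, each firm's FOC gives 278 − 9q = 152, so q = 14, Q = 2·14 = 28, and P = 194.
Competitive firms price at marginal cost: P = 152, giving Q = 42.

Cournot: Q = 28; Competition: Q = 42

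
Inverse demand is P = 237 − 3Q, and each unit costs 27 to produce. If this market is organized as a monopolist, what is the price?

A monopolist chooses Q where MR = MC. MR = 237 − 6Q; setting this equal to 27 gives Q = 35 and P = 132.

P = 132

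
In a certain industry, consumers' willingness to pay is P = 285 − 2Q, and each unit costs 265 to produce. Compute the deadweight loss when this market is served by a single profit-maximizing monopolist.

DWL = 25

Under competition P = MC = 265, so Q = (285 − 265)/2 = 10.
The monopolist equates marginal revenue to marginal cost: 285 − 4Q = 265, so Q = 5. From demand, P = 275.
DWL is the triangle between Q = 5 and Q = 10: ½·(10 − 5)·(275 − 265) = 25.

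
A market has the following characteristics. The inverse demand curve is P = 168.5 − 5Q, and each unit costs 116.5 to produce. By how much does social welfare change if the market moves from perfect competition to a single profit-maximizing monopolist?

Under competition P = MC = 116.5, so Q = (168.5 − 116.5)/5 = 10.4.
CS = ½·(168.5 − 116.5)·10.4 = 270.4; PS = (116.5 − 116.5)·10.4 = 0; TS = 270.4.
A monopolist chooses Q where MR = MC. MR = 168.5 − 10Q; setting this equal to 116.5 gives Q = 5.2 and P = 142.5.
CS = ½·(168.5 − 142.5)·5.2 = 67.6; PS = (142.5 − 116.5)·5.2 = 135.2; TS = 202.8.
Change in social welfare: 202.8 − 270.4 = −67.6.

TS falls by 67.6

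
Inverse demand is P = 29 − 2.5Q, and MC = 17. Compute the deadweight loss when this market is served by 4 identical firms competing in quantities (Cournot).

Competitive firms price at marginal cost: P = 17, giving Q = 4.8.
In a 4-firm Cournot equilibrium, symmetry and the first-order condition give q = (29 − 17)/(12.5) = 0.96. So Q = 3.84 and P = 19.4.
DWL is the triangle between Q = 3.84 and Q = 4.8: ½·(4.8 − 3.84)·(19.4 − 17) = 1.152.

DWL = 1.152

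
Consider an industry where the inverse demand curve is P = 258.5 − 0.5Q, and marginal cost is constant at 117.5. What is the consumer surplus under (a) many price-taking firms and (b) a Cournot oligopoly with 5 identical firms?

Competition: CS = 19881; Cournot: CS = 13806.25

Competitive firms price at marginal cost: P = 117.5, giving Q = 282.
CS = ½·(258.5 − 117.5)·282 = 19881.
With 5 symmetric Cournot firms, each firm's FOC gives 258.5 − 3q = 117.5, so q = 47, Q = 5·47 = 235, and P = 141.
CS = ½·(258.5 − 141)·235 = 13806.25.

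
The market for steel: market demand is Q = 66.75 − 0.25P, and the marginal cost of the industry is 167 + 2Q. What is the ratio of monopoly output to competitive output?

Inverting demand: P = 267 − 4Q.
Monopoly sets MR = MC: 267 − 8Q = 167 + 2Q ⇒ Q = 10, P = 267 − 4·10 = 227.
Under competition P = MC: 267 − 4Q = 167 + 2Q ⇒ Q = 50/3, P = 601/3.
Ratio Q_m/Q_c = 10/(50/3) = 0.6.

Q_m/Q_c = 0.6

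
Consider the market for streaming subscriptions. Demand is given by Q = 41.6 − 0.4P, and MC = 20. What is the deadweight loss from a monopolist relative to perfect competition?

DWL = 352.8

Inverting demand: P = 104 − 2.5Q.
Competitive firms price at marginal cost: P = 20, giving Q = 33.6.
The monopolist equates marginal revenue to marginal cost: 104 − 5Q = 20, so Q = 16.8. From demand, P = 62.
DWL is the triangle between Q = 16.8 and Q = 33.6: ½·(33.6 − 16.8)·(62 − 20) = 352.8.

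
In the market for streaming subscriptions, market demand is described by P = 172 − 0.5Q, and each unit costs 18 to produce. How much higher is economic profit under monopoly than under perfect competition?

Perfect competition: P = MC = 18, so 172 − 0.5Q = 18 and Q = 308.
Profit = (18 − 18)·308 = 0.
Monopoly sets MR = MC: 172 − Q = 18 ⇒ Q = 154, P = 172 − 0.5·154 = 95.
Profit = (95 − 18)·154 = 11858.
Change in economic profit: 11858 − 0 = 11858.

Economic profit rises by 11858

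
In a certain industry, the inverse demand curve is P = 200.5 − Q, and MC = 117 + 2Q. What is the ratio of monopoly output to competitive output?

Q_m/Q_c = 0.75

The monopolist equates marginal revenue to marginal cost: 200.5 − 2Q = 117 + 2Q, so Q = 20.875. From demand, P = 179.625.
Competitive equilibrium sets price equal to marginal cost: 200.5 − Q = 117 + 2Q, so Q = 167/6 and P = 518/3.
Ratio Q_m/Q_c = 20.875/(167/6) = 0.75.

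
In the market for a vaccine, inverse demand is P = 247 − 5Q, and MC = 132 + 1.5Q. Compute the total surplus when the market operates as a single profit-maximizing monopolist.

Monopoly sets MR = MC: 247 − 10Q = 132 + 1.5Q ⇒ Q = 10, P = 247 − 5·10 = 197.
CS = ½·(247 − 197)·10 = 250; PS = (197·10 − 132·10 − ½·1.5·10²) = 575; TS = 825.

TS = 825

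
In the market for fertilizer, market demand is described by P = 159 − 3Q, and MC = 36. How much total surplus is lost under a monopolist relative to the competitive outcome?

Competitive firms price at marginal cost: P = 36, giving Q = 41.
A monopolist chooses Q where MR = MC. MR = 159 − 6Q; setting this equal to 36 gives Q = 20.5 and P = 97.5.
DWL is the triangle between Q = 20.5 and Q = 41: ½·(41 − 20.5)·(97.5 − 36) = 630.375.

DWL = 630.375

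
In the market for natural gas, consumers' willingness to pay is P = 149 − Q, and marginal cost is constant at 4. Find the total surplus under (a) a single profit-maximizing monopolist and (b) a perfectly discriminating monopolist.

Monopoly: TS = 7884.375; Perfect PD: TS = 10512.5

The monopolist equates marginal revenue to marginal cost: 149 − 2Q = 4, so Q = 72.5. From demand, P = 76.5.
CS = ½·(149 − 76.5)·72.5 = 2628.125; PS = (76.5 − 4)·72.5 = 5256.25; TS = 7884.375.
A perfectly discriminating monopolist sells every unit with P(Q) ≥ MC(Q), so output equals the competitive quantity Q = 145. Each buyer pays their reservation price, so CS = 0 and the firm captures all surplus.
TS = 10512.5 (equal to competitive TS).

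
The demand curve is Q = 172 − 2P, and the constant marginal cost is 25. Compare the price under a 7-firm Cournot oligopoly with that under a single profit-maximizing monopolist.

Cournot: P = 32.625; Monopoly: P = 55.5

Inverting demand: P = 86 − 0.5Q.
Cournot with 7 identical firms: the symmetric best-response condition is 86 − 4q = 25. Each firm produces q = 15.25, total output Q = 106.75, price P = 32.625.
Monopoly sets MR = MC: 86 − Q = 25 ⇒ Q = 61, P = 86 − 0.5·61 = 55.5.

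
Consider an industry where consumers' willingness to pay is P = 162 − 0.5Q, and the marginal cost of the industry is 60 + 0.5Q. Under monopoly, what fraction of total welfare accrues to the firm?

Monopoly sets MR = MC: 162 − Q = 60 + 0.5Q ⇒ Q = 68, P = 162 − 0.5·68 = 128.
CS = ½·(162 − 128)·68 = 1156.
PS = P·Q − VC(Q) = 128·68 − (60·68 + ½·0.5·68²) = 3468.
Share captured = PS/TS = 3468/4624 = 0.75.

PS/TS = 0.75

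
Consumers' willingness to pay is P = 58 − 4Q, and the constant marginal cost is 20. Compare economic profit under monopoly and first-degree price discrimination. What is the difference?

The monopolist equates marginal revenue to marginal cost: 58 − 8Q = 20, so Q = 4.75. From demand, P = 39.
Profit = (39 − 20)·4.75 = 90.25.
A perfectly discriminating monopolist sells every unit with P(Q) ≥ MC(Q), so output equals the competitive quantity Q = 9.5. Each buyer pays their reservation price, so CS = 0 and the firm captures all surplus.
PS equals the full surplus area, 180.5. Profit = 180.5 = 180.5.
Change in economic profit: 180.5 − 90.25 = 90.25.

Economic profit rises by 90.25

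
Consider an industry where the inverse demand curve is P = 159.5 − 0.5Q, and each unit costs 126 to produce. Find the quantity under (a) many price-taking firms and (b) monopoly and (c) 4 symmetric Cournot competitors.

Competition: Q = 67; Monopoly: Q = 33.5; Cournot: Q = 53.6

Perfect competition: P = MC = 126, so 159.5 − 0.5Q = 126 and Q = 67.
Monopoly sets MR = MC: 159.5 − Q = 126 ⇒ Q = 33.5, P = 159.5 − 0.5·33.5 = 142.75.
In a 4-firm Cournot equilibrium, symmetry and the first-order condition give q = (159.5 − 126)/(2.5) = 13.4. So Q = 53.6 and P = 132.7.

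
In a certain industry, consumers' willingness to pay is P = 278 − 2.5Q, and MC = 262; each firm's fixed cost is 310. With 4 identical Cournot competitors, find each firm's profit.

In a 4-firm Cournot equilibrium, symmetry and the first-order condition give q = (278 − 262)/(12.5) = 1.28. So Q = 5.12 and P = 265.2.
Each firm's profit = (265.2 − 262)·1.28 − 310 = −305.904.

π_i = −305.904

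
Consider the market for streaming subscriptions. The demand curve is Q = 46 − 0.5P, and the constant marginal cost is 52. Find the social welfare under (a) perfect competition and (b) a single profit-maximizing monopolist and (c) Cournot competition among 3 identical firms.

Inverting demand: P = 92 − 2Q.
Under competition P = MC = 52, so Q = (92 − 52)/2 = 20.
CS = ½·(92 − 52)·20 = 400; PS = (52 − 52)·20 = 0; TS = 400.
The monopolist equates marginal revenue to marginal cost: 92 − 4Q = 52, so Q = 10. From demand, P = 72.
CS = ½·(92 − 72)·10 = 100; PS = (72 − 52)·10 = 200; TS = 300.
In a 3-firm Cournot equilibrium, symmetry and the first-order condition give q = (92 − 52)/(8) = 5. So Q = 15 and P = 62.
CS = ½·(92 − 62)·15 = 225; PS = (62 − 52)·15 = 150; TS = 375.

Competition: TS = 400; Monopoly: TS = 300; Cournot: TS = 375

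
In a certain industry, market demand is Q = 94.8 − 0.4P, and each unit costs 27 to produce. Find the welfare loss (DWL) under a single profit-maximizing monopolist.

DWL = 2205

Inverting demand: P = 237 − 2.5Q.
Competitive firms price at marginal cost: P = 27, giving Q = 84.
A monopolist chooses Q where MR = MC. MR = 237 − 5Q; setting this equal to 27 gives Q = 42 and P = 132.
DWL is the triangle between Q = 42 and Q = 84: ½·(84 − 42)·(132 − 27) = 2205.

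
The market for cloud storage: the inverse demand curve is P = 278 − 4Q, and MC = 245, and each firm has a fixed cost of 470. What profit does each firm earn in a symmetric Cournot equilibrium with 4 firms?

In a 4-firm Cournot equilibrium, symmetry and the first-order condition give q = (278 − 245)/(20) = 1.65. So Q = 6.6 and P = 251.6.
Each firm's profit = (251.6 − 245)·1.65 − 470 = −459.11.

π_i = −459.11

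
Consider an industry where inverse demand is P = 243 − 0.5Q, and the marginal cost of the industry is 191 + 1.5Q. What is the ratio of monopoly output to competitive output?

Q_m/Q_c = 0.8

Monopoly sets MR = MC: 243 − Q = 191 + 1.5Q ⇒ Q = 20.8, P = 243 − 0.5·20.8 = 232.6.
Competitive equilibrium sets price equal to marginal cost: 243 − 0.5Q = 191 + 1.5Q, so Q = 26 and P = 230.
Ratio Q_m/Q_c = 20.8/26 = 0.8.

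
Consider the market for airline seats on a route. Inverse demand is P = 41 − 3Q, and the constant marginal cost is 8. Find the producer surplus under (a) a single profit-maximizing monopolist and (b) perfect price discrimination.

A monopolist chooses Q where MR = MC. MR = 41 − 6Q; setting this equal to 8 gives Q = 5.5 and P = 24.5.
PS = (24.5 − 8)·5.5 = 90.75.
With perfect price discrimination, output is the efficient level Q = 11 (where demand meets MC), but every buyer pays their willingness to pay: CS = 0 and PS = total surplus.
PS = ½·(41 − 8)·11 = 181.5.

Monopoly: PS = 90.75; Perfect PD: PS = 181.5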